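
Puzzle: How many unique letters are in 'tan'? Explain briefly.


Unique letters in 'tan': {a, n, t} = 3 distinct letters.

3


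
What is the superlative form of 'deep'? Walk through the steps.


Apply superlative formation (add -est): 'deep' -> 'deepest'.

deepest


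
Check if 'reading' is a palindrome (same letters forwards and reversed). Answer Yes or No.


Forward: 'reading'
Reversed: 'gnidaer'
They differ.

No


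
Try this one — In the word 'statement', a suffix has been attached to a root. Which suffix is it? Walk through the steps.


The word 'statement' = 'state' (root) + '-ment' (suffix). The suffix is '-ment'.

ment


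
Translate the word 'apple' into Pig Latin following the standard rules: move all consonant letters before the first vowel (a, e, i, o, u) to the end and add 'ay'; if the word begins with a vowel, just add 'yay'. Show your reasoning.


'apple' starts with a vowel, so add 'yay': 'appleyay'.

appleyay


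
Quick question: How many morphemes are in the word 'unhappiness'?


Decomposition: un- (prefix) + happy (root) + -ness (suffix) = 3 morpheme(s)

3 morphemes


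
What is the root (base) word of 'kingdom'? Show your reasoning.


Remove suffix '-dom' from 'kingdom' to get root 'king'.

king


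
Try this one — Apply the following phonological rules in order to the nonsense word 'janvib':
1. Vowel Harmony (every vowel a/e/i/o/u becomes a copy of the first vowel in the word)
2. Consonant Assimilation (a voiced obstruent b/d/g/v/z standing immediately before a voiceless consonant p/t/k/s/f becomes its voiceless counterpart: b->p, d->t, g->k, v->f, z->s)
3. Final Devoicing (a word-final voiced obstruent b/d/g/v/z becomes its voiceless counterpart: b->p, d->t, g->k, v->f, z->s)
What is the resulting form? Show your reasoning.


Starting form: 'janvib'
Rule 1: Vowel Harmony: all vowels become 'a' (matching first vowel). 'janvib' -> 'janvab'
Rule 2: Consonant Assimilation: no voiced obstruent (b/d/g/v/z) stands immediately before a voiceless consonant (p/t/k/s/f). No change.
Rule 3: Final Devoicing: word-final voiced obstruent 'b' becomes voiceless 'p'. 'janvab' -> 'janvap'
Final form: 'janvap'

janvap


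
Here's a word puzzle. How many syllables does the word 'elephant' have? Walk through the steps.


Break 'elephant' into syllables: el-e-phant -> el | e | phant = 3 syllables

3 syllables


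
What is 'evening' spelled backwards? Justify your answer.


Reverse 'evening' character by character: 'gnineve'.

gnineve


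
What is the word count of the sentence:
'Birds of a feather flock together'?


Split into words: Birds | of | a | feather | flock | together = 6 words.

6


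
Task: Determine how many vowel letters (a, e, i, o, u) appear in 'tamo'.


Vowels in 'tamo': a, o = 2 vowels.

2


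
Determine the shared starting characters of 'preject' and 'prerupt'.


Compare from the start: 3 characters match: 'pre'. Mismatch at position 4: 'j' vs 'r'.

pre


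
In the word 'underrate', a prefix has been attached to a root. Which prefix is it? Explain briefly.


The word 'underrate' = 'under' (prefix) + 'rate' (root). The prefix is 'under'.

under


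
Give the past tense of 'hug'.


Apply rule: Double final consonant and add -ed. 'hug' becomes 'hugged'.

hugged


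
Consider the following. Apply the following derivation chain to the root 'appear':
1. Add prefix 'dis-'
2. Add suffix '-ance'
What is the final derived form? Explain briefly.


Step 1: Add prefix 'dis-' to 'appear' = 'disappear'
Step 2: Add suffix '-ance' to 'disappear' = 'disappearance'

disappearance


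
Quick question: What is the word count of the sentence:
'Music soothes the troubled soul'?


Split into words: Music | soothes | the | troubled | soul = 5 words.

5


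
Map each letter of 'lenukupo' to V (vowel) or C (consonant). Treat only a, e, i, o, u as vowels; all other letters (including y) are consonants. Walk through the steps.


Letter mapping: l = C, e = V, n = C, u = V, k = C, u = V, p = C, o = V.

CVCVCVCV


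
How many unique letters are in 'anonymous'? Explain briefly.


Unique letters in 'anonymous': {a, m, n, o, s, u, y} = 7 distinct letters.

7


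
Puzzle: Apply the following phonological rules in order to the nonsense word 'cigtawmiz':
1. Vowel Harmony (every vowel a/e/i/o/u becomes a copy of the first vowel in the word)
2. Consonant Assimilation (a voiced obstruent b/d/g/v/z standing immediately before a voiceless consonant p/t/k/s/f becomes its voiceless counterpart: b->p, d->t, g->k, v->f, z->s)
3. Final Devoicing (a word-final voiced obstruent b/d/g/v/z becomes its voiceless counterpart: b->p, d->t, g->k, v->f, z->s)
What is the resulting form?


Starting form: 'cigtawmiz'
Rule 1: Vowel Harmony: all vowels become 'i' (matching first vowel). 'cigtawmiz' -> 'cigtiwmiz'
Rule 2: Consonant Assimilation: voiced obstruent before voiceless consonant becomes voiceless ('gt' -> 'kt'). 'cigtiwmiz' -> 'ciktiwmiz'
Rule 3: Final Devoicing: word-final voiced obstruent 'z' becomes voiceless 's'. 'ciktiwmiz' -> 'ciktiwmis'
Final form: 'ciktiwmis'

ciktiwmis


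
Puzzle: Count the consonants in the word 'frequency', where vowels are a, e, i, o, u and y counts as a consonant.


Consonants in 'frequency': f, r, q, n, c, y = 6 consonants.

6


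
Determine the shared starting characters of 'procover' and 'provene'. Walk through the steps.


Compare from the start: 3 characters match: 'pro'. Mismatch at position 4: 'c' vs 'v'.

pro


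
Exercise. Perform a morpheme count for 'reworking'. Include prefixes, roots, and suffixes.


Decomposition: re- (prefix) + work (root) + -ing (suffix) = 3 morpheme(s)

3 morphemes


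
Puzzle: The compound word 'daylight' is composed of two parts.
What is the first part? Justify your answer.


Split 'daylight' into 'day' + 'light'. The first part is 'day'.

day


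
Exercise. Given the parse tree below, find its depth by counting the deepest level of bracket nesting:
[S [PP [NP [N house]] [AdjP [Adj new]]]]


Count bracket nesting levels:
'[' at pos 0: depth = 1
'[' at pos 3: depth = 2
'[' at pos 7: depth = 3
'[' at pos 11: depth = 4
'[' at pos 22: depth = 3
'[' at pos 28: depth = 4
Maximum depth reached: 4

4


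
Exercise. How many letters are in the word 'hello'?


Spell out 'hello' and number each letter: h(1), e(2), l(3), l(4), o(5). Total: 5 letters.

5


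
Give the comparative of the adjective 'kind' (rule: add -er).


Apply comparative formation (add -er): 'kind' -> 'kinder'.

kinder


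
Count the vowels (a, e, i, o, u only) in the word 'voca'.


Vowels in 'voca': o, a = 2 vowels.

2


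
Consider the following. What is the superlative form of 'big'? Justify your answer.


Apply superlative formation (double final consonant, add -est): 'big' -> 'biggest'.

biggest


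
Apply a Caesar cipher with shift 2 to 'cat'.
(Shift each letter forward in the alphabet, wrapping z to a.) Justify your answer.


Shift each letter by 2: c -> e, a -> c, t -> v. Result: 'ecv'.

ecv


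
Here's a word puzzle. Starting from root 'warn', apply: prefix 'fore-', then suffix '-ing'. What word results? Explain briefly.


Step 1: Add prefix 'fore-' to 'warn' = 'forewarn'
Step 2: Add suffix '-ing' to 'forewarn' = 'forewarning'

forewarning


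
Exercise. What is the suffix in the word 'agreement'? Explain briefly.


The word 'agreement' = 'agree' (root) + '-ment' (suffix). The suffix is '-ment'.

ment


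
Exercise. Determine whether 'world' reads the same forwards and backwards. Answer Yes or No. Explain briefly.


Forward: 'world'
Reversed: 'dlrow'
They differ.

No


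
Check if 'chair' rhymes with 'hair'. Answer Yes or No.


Rime (stressed vowel + following sounds) of 'chair': -air = /ɛər/
Rime of 'hair': -air = /ɛər/
/ɛər/ and /ɛər/ are the same ending sound, so the words rhyme.

Yes


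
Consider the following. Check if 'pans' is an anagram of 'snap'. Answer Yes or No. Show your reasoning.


Sorted letters of 'pans': 'anps'
Sorted letters of 'snap': 'anps'
They match.

Yes


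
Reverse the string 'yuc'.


Reverse 'yuc' character by character: 'cuy'.

cuy


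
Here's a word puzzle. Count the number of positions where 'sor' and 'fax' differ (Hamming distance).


Alignment:
Position 1: 's' vs 'f' = DIFFER
Position 2: 'o' vs 'a' = DIFFER
Position 3: 'r' vs 'x' = DIFFER
Total differences: 3

3


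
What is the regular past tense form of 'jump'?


Apply rule: Add -ed. 'jump' becomes 'jumped'.

jumped


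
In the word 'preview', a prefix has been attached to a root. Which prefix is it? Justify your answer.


The word 'preview' = 'pre' (prefix) + 'view' (root). The prefix is 'pre'.

pre


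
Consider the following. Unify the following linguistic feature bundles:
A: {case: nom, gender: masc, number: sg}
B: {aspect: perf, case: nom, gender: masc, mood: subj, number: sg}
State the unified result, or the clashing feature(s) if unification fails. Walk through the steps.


Compare features:
aspect: A=_ vs B=perf -> unified: perf
case: A=nom vs B=nom -> unified: nom
gender: A=masc vs B=masc -> unified: masc
mood: A=_ vs B=subj -> unified: subj
number: A=sg vs B=sg -> unified: sg
No clashes found.

Unified: {aspect: perf, case: nom, gender: masc, mood: subj, number: sg}


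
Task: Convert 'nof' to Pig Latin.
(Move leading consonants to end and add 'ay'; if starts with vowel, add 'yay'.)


'nof': move consonant cluster 'n' to end and add 'ay': 'ofnay'.

ofnay


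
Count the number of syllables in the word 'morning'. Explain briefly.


Break 'morning' into syllables: morn-ing -> morn | ing = 2 syllables

2 syllables


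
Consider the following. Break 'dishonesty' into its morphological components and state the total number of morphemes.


Step 1: Identify prefix: 'dis' (meaning: not/apart)
Step 2: Identify root: 'honest'
Step 3: Identify suffix(es): 'y'
Decomposition: dis- (prefix: not/apart) + honest (root) + -y (suffix: quality)
Total morphemes: 3

3 morphemes (dis- (prefix: not/apart) + honest (root) + -y (suffix: quality))


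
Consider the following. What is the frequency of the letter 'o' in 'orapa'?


Letter 'o' in 'orapa': found at position(s) 1 = 1 occurrence(s).

1


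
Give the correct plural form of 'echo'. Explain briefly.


Apply rule: Add -es (consonant + o). 'echo' becomes 'echoes'.

echoes


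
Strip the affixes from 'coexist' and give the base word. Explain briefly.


Remove prefix 'co' from 'coexist' to get root 'exist'.

exist


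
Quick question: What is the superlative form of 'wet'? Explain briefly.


Apply superlative formation (double final consonant, add -est): 'wet' -> 'wettest'.

wettest


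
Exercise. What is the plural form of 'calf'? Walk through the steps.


Apply rule: Change -f to -ves. 'calf' becomes 'calves'.

calves


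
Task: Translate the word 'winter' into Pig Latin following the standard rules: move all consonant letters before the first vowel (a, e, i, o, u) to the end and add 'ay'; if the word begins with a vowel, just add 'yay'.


'winter': move consonant cluster 'w' to end and add 'ay': 'interway'.

interway


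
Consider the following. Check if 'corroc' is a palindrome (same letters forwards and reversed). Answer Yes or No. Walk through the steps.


Forward: 'corroc'
Reversed: 'corroc'
They are identical.

Yes


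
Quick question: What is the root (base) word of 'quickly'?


Remove suffix '-ly' from 'quickly' to get root 'quick'.

quick


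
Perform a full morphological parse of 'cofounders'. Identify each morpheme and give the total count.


Step 1: Identify prefix: 'co' (meaning: together)
Step 2: Identify root: 'found'
Step 3: Identify suffix(es): 'er, s'
Decomposition: co- (prefix: together) + found (root) + -er (suffix: one who) + -s (plural)
Total morphemes: 4

4 morphemes (co- (prefix: together) + found (root) + -er (suffix: one who) + -s (plural))


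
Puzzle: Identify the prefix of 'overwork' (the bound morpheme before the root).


The word 'overwork' = 'over' (prefix) + 'work' (root). The prefix is 'over'.

over


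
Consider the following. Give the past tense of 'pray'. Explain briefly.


Apply rule: Add -ed. 'pray' becomes 'prayed'.

prayed


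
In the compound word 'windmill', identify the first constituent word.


Split 'windmill' into 'wind' + 'mill'. The first part is 'wind'.

wind


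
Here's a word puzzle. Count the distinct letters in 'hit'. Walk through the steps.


Unique letters in 'hit': {h, i, t} = 3 distinct letters.

3


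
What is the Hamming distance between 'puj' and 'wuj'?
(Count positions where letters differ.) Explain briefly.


Alignment:
Position 1: 'p' vs 'w' = DIFFER
Position 2: 'u' vs 'u' = match
Position 3: 'j' vs 'j' = match
Total differences: 1

1


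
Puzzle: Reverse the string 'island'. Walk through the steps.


Reverse 'island' character by character: 'dnalsi'.

dnalsi


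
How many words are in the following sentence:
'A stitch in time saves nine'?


Split into words: A | stitch | in | time | saves | nine = 6 words.

6


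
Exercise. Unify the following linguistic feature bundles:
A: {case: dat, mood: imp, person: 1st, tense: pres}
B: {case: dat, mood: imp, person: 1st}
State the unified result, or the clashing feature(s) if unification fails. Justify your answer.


Compare features:
case: A=dat vs B=dat -> unified: dat
mood: A=imp vs B=imp -> unified: imp
person: A=1st vs B=1st -> unified: 1st
tense: A=pres vs B=_ -> unified: pres
No clashes found.

Unified: {case: dat, mood: imp, person: 1st, tense: pres}


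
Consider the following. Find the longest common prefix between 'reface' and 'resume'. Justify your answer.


Compare from the start: 2 characters match: 're'. Mismatch at position 3: 'f' vs 's'.

re


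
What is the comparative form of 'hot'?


Apply comparative formation (double final consonant, add -er): 'hot' -> 'hotter'.

hotter


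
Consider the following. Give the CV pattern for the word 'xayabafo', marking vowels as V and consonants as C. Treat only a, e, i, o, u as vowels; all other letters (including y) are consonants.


Letter mapping: x = C, a = V, y = C, a = V, b = C, a = V, f = C, o = V.

CVCVCVCV


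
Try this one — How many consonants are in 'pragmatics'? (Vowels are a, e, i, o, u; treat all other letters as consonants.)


Consonants in 'pragmatics': p, r, g, m, t, c, s = 7 consonants.

7


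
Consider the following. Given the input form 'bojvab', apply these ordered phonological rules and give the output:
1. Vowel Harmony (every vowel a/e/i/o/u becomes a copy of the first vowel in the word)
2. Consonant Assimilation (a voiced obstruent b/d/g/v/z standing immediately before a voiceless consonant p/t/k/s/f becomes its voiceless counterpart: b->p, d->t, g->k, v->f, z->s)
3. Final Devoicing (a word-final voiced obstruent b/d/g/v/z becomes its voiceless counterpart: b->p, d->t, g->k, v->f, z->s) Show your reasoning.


Starting form: 'bojvab'
Rule 1: Vowel Harmony: all vowels become 'o' (matching first vowel). 'bojvab' -> 'bojvob'
Rule 2: Consonant Assimilation: no voiced obstruent (b/d/g/v/z) stands immediately before a voiceless consonant (p/t/k/s/f). No change.
Rule 3: Final Devoicing: word-final voiced obstruent 'b' becomes voiceless 'p'. 'bojvob' -> 'bojvop'
Final form: 'bojvop'

bojvop


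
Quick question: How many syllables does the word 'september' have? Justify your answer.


Break 'september' into syllables: sep-tem-ber -> sep | tem | ber = 3 syllables

3 syllables


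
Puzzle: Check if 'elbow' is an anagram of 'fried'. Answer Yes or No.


Sorted letters of 'elbow': 'below'
Sorted letters of 'fried': 'defir'
They do not match.

No


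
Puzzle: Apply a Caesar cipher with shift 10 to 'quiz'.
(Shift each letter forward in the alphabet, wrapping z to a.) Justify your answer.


Shift each letter by 10: q -> a, u -> e, i -> s, z -> j. Result: 'aesj'.

aesj


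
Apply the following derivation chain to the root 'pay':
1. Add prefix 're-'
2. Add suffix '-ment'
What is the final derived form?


Step 1: Add prefix 're-' to 'pay' = 'repay'
Step 2: Add suffix '-ment' to 'repay' = 'repayment'

repayment


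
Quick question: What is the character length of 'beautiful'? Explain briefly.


Spell out 'beautiful' and number each letter: b(1), e(2), a(3), u(4), t(5), i(6), f(7), u(8), l(9). Total: 9 letters.

9


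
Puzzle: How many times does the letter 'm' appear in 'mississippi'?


Letter 'm' in 'mississippi': found at position(s) 1 = 1 occurrence(s).

1


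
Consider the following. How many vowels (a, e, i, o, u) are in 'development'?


Vowels in 'development': e, e, o, e = 4 vowels.

4


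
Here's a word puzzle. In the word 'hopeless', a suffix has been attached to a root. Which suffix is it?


The word 'hopeless' = 'hope' (root) + '-less' (suffix). The suffix is '-less'.

less


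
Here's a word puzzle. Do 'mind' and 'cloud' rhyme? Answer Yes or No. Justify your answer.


Rime (stressed vowel + following sounds) of 'mind': -ind = /aɪnd/
Rime of 'cloud': -oud = /aʊd/
/aɪnd/ and /aʊd/ are different ending sounds, so the words do not rhyme.

No


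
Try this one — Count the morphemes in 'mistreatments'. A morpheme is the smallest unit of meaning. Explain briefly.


Decomposition: mis- (prefix) + treat (root) + -ment (suffix) + -s (plural) = 4 morpheme(s)

4 morphemes


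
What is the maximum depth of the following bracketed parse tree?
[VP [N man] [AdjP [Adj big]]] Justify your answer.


Count bracket nesting levels:
'[' at pos 0: depth = 1
'[' at pos 4: depth = 2
'[' at pos 12: depth = 2
'[' at pos 18: depth = 3
Maximum depth reached: 3

3


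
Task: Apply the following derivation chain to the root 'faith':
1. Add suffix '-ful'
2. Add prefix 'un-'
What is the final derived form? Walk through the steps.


Step 1: Add suffix '-ful' to 'faith' = 'faithful'
Step 2: Add prefix 'un-' to 'faithful' = 'unfaithful'

unfaithful


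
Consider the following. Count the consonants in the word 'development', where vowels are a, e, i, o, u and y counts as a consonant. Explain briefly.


Consonants in 'development': d, v, l, p, m, n, t = 7 consonants.

7


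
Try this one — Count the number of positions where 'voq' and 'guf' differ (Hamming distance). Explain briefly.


Alignment:
Position 1: 'v' vs 'g' = DIFFER
Position 2: 'o' vs 'u' = DIFFER
Position 3: 'q' vs 'f' = DIFFER
Total differences: 3

3


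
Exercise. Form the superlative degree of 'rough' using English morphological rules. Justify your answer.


Apply superlative formation (add -est): 'rough' -> 'roughest'.

roughest


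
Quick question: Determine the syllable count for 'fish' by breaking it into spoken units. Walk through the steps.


Break 'fish' into syllables: fish -> fish = 1 syllable

1 syllable


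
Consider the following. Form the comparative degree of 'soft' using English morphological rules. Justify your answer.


Apply comparative formation (add -er): 'soft' -> 'softer'.

softer


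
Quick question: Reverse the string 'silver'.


Reverse 'silver' character by character: 'revlis'.

revlis


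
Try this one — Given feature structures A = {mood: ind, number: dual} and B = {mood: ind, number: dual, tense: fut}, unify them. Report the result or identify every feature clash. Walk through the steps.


Compare features:
mood: A=ind vs B=ind -> unified: ind
number: A=dual vs B=dual -> unified: dual
tense: A=_ vs B=fut -> unified: fut
No clashes found.

Unified: {mood: ind, number: dual, tense: fut}


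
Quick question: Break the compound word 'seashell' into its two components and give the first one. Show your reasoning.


Split 'seashell' into 'sea' + 'shell'. The first part is 'sea'.

sea


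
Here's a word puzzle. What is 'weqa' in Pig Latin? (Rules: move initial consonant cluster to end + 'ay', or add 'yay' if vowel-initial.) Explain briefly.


'weqa': move consonant cluster 'w' to end and add 'ay': 'eqaway'.

eqaway


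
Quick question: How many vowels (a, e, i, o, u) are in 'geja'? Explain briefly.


Vowels in 'geja': e, a = 2 vowels.

2


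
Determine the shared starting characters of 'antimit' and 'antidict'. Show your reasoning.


Compare from the start: 4 characters match: 'anti'. Mismatch at position 5: 'm' vs 'd'.

anti


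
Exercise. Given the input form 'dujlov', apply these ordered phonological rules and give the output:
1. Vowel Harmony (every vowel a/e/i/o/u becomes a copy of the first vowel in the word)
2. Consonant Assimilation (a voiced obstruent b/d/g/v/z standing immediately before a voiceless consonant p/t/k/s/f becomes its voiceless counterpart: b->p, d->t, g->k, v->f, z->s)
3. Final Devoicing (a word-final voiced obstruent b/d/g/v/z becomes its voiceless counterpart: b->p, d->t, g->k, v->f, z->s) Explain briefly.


Starting form: 'dujlov'
Rule 1: Vowel Harmony: all vowels become 'u' (matching first vowel). 'dujlov' -> 'dujluv'
Rule 2: Consonant Assimilation: no voiced obstruent (b/d/g/v/z) stands immediately before a voiceless consonant (p/t/k/s/f). No change.
Rule 3: Final Devoicing: word-final voiced obstruent 'v' becomes voiceless 'f'. 'dujluv' -> 'dujluf'
Final form: 'dujluf'

dujluf


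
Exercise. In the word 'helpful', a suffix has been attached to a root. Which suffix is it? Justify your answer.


The word 'helpful' = 'help' (root) + '-ful' (suffix). The suffix is '-ful'.

ful


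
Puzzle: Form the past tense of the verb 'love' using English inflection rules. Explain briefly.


Apply rule: Add -d (word ends in -e). 'love' becomes 'loved'.

loved


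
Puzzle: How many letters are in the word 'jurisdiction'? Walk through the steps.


Spell out 'jurisdiction' and number each letter: j(1), u(2), r(3), i(4), s(5), d(6), i(7), c(8), t(9), i(10), o(11), n(12). Total: 12 letters.

12


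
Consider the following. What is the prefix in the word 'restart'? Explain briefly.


The word 'restart' = 're' (prefix) + 'start' (root). The prefix is 're'.

re


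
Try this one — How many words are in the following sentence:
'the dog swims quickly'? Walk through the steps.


Split into words: the | dog | swims | quickly = 4 words.

4


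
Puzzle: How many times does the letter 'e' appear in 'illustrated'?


Letter 'e' in 'illustrated': found at position(s) 10 = 1 occurrence(s).

1


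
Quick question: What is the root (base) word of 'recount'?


Remove prefix 're' from 'recount' to get root 'count'.

count


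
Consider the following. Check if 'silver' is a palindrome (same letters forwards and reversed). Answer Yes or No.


Forward: 'silver'
Reversed: 'revlis'
They differ.

No


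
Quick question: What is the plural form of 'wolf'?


Apply rule: Change -f to -ves. 'wolf' becomes 'wolves'.

wolves


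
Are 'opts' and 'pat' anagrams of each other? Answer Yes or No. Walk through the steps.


Sorted letters of 'opts': 'opst'
Sorted letters of 'pat': 'apt'
They do not match.

No


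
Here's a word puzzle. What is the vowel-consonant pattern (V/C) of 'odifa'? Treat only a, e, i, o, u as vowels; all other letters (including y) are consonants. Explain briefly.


Letter mapping: o = V, d = C, i = V, f = C, a = V.

VCVCV


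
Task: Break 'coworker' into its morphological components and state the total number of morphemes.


Step 1: Identify prefix: 'co' (meaning: together)
Step 2: Identify root: 'work'
Step 3: Identify suffix(es): 'er'
Decomposition: co- (prefix: together) + work (root) + -er (suffix: one who)
Total morphemes: 3

3 morphemes (co- (prefix: together) + work (root) + -er (suffix: one who))


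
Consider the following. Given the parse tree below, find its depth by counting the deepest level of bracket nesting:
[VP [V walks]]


Count bracket nesting levels:
'[' at pos 0: depth = 1
'[' at pos 4: depth = 2
Maximum depth reached: 2

2


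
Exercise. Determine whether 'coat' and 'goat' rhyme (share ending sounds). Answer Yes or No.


Rime (stressed vowel + following sounds) of 'coat': -oat = /oʊt/
Rime of 'goat': -oat = /oʊt/
/oʊt/ and /oʊt/ are the same ending sound, so the words rhyme.

Yes


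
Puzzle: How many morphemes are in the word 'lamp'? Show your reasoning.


Decomposition: lamp (free morpheme) = 1 morpheme(s)

1 morphemes


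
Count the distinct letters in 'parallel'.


Unique letters in 'parallel': {a, e, l, p, r} = 5 distinct letters.

5


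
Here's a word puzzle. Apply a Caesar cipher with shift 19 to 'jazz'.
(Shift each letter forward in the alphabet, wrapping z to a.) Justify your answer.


Shift each letter by 19: j -> c, a -> t, z -> s, z -> s. Result: 'ctss'.

ctss


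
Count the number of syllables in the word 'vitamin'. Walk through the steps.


Break 'vitamin' into syllables: vi-ta-min -> vi | ta | min = 3 syllables

3 syllables


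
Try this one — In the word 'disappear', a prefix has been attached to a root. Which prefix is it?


The word 'disappear' = 'dis' (prefix) + 'appear' (root). The prefix is 'dis'.

dis


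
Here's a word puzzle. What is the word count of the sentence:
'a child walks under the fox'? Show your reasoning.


Split into words: a | child | walks | under | the | fox = 6 words.

6


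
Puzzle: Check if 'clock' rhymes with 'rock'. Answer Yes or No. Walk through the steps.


Rime (stressed vowel + following sounds) of 'clock': -ock = /ɒk/
Rime of 'rock': -ock = /ɒk/
/ɒk/ and /ɒk/ are the same ending sound, so the words rhyme.

Yes


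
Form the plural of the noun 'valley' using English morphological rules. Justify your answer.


Apply rule: Add -s. 'valley' becomes 'valleys'.

valleys


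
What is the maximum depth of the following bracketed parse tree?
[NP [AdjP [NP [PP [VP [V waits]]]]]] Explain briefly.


Count bracket nesting levels:
'[' at pos 0: depth = 1
'[' at pos 4: depth = 2
'[' at pos 10: depth = 3
'[' at pos 14: depth = 4
'[' at pos 18: depth = 5
'[' at pos 22: depth = 6
Maximum depth reached: 6

6


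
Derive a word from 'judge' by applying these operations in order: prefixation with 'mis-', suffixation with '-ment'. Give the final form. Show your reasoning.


Step 1: Add prefix 'mis-' to 'judge' = 'misjudge'
Step 2: Add suffix '-ment' to 'misjudge' = 'misjudgment'

misjudgment


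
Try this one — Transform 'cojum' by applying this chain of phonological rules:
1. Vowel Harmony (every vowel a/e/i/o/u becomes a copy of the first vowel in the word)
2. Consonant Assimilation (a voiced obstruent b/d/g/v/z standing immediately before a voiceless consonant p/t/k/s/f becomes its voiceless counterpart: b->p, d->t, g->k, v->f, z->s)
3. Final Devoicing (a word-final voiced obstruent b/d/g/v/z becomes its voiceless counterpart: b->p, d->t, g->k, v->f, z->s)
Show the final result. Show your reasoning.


Starting form: 'cojum'
Rule 1: Vowel Harmony: all vowels become 'o' (matching first vowel). 'cojum' -> 'cojom'
Rule 2: Consonant Assimilation: no voiced obstruent (b/d/g/v/z) stands immediately before a voiceless consonant (p/t/k/s/f). No change.
Rule 3: Final Devoicing: final consonant 'm' is not one of the voiced obstruents b/d/g/v/z. No change.
Final form: 'cojom'

cojom


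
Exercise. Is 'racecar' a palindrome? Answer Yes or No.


Forward: 'racecar'
Reversed: 'racecar'
They are identical.

Yes


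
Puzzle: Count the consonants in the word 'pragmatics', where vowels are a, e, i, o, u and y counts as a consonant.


Consonants in 'pragmatics': p, r, g, m, t, c, s = 7 consonants.

7


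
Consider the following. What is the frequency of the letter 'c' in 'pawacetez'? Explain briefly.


Letter 'c' in 'pawacetez': found at position(s) 5 = 1 occurrence(s).

1


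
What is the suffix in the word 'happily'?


The word 'happily' = 'happy' (root) + '-ly' (suffix). The suffix is '-ly'.

ly


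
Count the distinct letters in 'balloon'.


Unique letters in 'balloon': {a, b, l, n, o} = 5 distinct letters.

5


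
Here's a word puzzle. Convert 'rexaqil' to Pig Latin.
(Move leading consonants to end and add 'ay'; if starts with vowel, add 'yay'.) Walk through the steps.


'rexaqil': move consonant cluster 'r' to end and add 'ay': 'exaqilray'.

exaqilray


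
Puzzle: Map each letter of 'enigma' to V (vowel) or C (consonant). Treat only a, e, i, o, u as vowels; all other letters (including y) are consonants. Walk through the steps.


Letter mapping: e = V, n = C, i = V, g = C, m = C, a = V.

VCVCCV


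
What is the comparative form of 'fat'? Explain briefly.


Apply comparative formation (double final consonant, add -er): 'fat' -> 'fatter'.

fatter


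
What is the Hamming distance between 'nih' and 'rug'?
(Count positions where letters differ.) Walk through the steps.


Alignment:
Position 1: 'n' vs 'r' = DIFFER
Position 2: 'i' vs 'u' = DIFFER
Position 3: 'h' vs 'g' = DIFFER
Total differences: 3

3


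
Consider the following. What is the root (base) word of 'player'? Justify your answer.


Remove suffix '-er' from 'player' to get root 'play'.

play


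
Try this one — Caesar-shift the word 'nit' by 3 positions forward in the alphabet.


Shift each letter by 3: n -> q, i -> l, t -> w. Result: 'qlw'.

qlw


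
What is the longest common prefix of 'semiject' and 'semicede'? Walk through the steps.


Compare from the start: 4 characters match: 'semi'. Mismatch at position 5: 'j' vs 'c'.

semi


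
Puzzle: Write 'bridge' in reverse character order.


Reverse 'bridge' character by character: 'egdirb'.

egdirb


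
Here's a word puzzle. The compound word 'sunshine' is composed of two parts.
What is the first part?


Split 'sunshine' into 'sun' + 'shine'. The first part is 'sun'.

sun


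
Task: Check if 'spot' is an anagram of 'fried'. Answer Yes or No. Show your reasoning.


Sorted letters of 'spot': 'opst'
Sorted letters of 'fried': 'defir'
They do not match.

No


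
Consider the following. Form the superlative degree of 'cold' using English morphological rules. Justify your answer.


Apply superlative formation (add -est): 'cold' -> 'coldest'.

coldest


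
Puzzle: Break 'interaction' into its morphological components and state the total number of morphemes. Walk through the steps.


Step 1: Identify prefix: 'inter' (meaning: between)
Step 2: Identify root: 'act'
Step 3: Identify suffix(es): 'ion'
Decomposition: inter- (prefix: between) + act (root) + -ion (suffix: act of)
Total morphemes: 3

3 morphemes (inter- (prefix: between) + act (root) + -ion (suffix: act of))


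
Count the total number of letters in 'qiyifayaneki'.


Spell out 'qiyifayaneki' and number each letter: q(1), i(2), y(3), i(4), f(5), a(6), y(7), a(8), n(9), e(10), k(11), i(12). Total: 12 letters.

12


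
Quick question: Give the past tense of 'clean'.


Apply rule: Add -ed. 'clean' becomes 'cleaned'.

cleaned


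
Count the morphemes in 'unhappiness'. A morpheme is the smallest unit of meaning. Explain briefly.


Decomposition: un- (prefix) + happy (root) + -ness (suffix) = 3 morpheme(s)

3 morphemes


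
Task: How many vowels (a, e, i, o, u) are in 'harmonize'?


Vowels in 'harmonize': a, o, i, e = 4 vowels.

4


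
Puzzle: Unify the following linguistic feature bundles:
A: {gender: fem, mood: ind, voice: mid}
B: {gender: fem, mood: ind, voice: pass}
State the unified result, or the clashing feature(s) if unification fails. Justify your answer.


Compare features:
gender: A=fem vs B=fem -> unified: fem
mood: A=ind vs B=ind -> unified: ind
voice: A=mid vs B=pass -> CLASH
Clash detected on feature 'voice' (mid vs pass); unification fails.

CLASH on 'voice' (mid vs pass)


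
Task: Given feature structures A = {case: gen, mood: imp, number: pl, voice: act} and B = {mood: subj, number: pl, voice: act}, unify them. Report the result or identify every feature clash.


Compare features:
case: A=gen vs B=_ -> unified: gen
mood: A=imp vs B=subj -> CLASH
number: A=pl vs B=pl -> unified: pl
voice: A=act vs B=act -> unified: act
Clash detected on feature 'mood' (imp vs subj); unification fails.

CLASH on 'mood' (imp vs subj)


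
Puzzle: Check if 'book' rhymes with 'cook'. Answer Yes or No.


Rime (stressed vowel + following sounds) of 'book': -ook = /ʊk/
Rime of 'cook': -ook = /ʊk/
/ʊk/ and /ʊk/ are the same ending sound, so the words rhyme.

Yes


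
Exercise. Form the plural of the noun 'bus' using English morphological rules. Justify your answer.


Apply rule: Add -es (sibilant/fricative ending). 'bus' becomes 'buses'.

buses


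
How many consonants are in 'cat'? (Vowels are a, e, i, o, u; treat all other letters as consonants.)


Consonants in 'cat': c, t = 2 consonants.

2


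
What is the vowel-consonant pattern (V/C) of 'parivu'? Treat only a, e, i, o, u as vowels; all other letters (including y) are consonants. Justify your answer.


Letter mapping: p = C, a = V, r = C, i = V, v = C, u = V.

CVCVCV


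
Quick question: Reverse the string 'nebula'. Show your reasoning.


Reverse 'nebula' character by character: 'aluben'.

aluben


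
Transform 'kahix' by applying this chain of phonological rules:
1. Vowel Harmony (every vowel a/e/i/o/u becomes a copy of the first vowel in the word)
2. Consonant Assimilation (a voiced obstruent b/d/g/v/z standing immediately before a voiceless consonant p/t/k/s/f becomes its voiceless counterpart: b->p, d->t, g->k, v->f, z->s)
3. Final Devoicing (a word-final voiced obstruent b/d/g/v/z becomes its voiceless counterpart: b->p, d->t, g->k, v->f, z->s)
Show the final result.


Starting form: 'kahix'
Rule 1: Vowel Harmony: all vowels become 'a' (matching first vowel). 'kahix' -> 'kahax'
Rule 2: Consonant Assimilation: no voiced obstruent (b/d/g/v/z) stands immediately before a voiceless consonant (p/t/k/s/f). No change.
Rule 3: Final Devoicing: final consonant 'x' is not one of the voiced obstruents b/d/g/v/z. No change.
Final form: 'kahax'

kahax


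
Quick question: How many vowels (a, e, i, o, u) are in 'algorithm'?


Vowels in 'algorithm': a, o, i = 3 vowels.

3


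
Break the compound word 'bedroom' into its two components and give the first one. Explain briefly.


Split 'bedroom' into 'bed' + 'room'. The first part is 'bed'.

bed


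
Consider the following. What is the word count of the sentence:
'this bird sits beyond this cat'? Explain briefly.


Split into words: this | bird | sits | beyond | this | cat = 6 words.

6


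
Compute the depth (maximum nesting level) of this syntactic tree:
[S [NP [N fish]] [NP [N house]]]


Count bracket nesting levels:
'[' at pos 0: depth = 1
'[' at pos 3: depth = 2
'[' at pos 7: depth = 3
'[' at pos 17: depth = 2
'[' at pos 21: depth = 3
Maximum depth reached: 3

3


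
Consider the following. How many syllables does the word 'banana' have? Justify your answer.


Break 'banana' into syllables: ba-na-na -> ba | na | na = 3 syllables

3 syllables


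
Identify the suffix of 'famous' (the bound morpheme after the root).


The word 'famous' = 'fame' (root) + '-ous' (suffix). The suffix is '-ous'.

ous


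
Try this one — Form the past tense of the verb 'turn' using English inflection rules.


Apply rule: Add -ed. 'turn' becomes 'turned'.

turned


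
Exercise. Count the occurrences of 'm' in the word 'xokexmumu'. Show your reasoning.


Letter 'm' in 'xokexmumu': found at position(s) 6, 8 = 2 occurrence(s).

2


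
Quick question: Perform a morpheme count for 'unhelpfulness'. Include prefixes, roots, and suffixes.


Decomposition: un- (prefix) + help (root) + -ful (suffix) + -ness (suffix) = 4 morpheme(s)

4 morphemes


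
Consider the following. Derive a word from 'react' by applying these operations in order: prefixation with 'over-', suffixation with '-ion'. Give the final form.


Step 1: Add prefix 'over-' to 'react' = 'overreact'
Step 2: Add suffix '-ion' to 'overreact' = 'overreaction'

overreaction


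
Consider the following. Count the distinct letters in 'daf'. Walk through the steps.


Unique letters in 'daf': {a, d, f} = 3 distinct letters.

3


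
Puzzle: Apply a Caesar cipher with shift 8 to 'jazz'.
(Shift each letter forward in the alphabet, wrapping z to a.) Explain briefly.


Shift each letter by 8: j -> r, a -> i, z -> h, z -> h. Result: 'rihh'.

rihh


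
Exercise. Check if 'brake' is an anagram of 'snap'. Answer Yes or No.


Sorted letters of 'brake': 'abekr'
Sorted letters of 'snap': 'anps'
They do not match.

No


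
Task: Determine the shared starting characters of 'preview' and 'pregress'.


Compare from the start: 3 characters match: 'pre'. Mismatch at position 4: 'v' vs 'g'.

pre


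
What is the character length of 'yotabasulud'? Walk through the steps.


Spell out 'yotabasulud' and number each letter: y(1), o(2), t(3), a(4), b(5), a(6), s(7), u(8), l(9), u(10), d(11). Total: 11 letters.

11


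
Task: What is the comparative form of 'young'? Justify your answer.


Apply comparative formation (add -er): 'young' -> 'younger'.

younger


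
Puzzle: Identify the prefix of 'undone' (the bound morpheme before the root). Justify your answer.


The word 'undone' = 'un' (prefix) + 'done' (root). The prefix is 'un'.

un


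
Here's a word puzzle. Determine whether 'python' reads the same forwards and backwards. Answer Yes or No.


Forward: 'python'
Reversed: 'nohtyp'
They differ.

No


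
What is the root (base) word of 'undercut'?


Remove prefix 'under' from 'undercut' to get root 'cut'.

cut


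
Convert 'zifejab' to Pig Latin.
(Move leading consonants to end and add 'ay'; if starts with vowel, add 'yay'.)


'zifejab': move consonant cluster 'z' to end and add 'ay': 'ifejabzay'.

ifejabzay


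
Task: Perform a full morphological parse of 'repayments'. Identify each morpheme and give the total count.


Step 1: Identify prefix: 're' (meaning: again)
Step 2: Identify root: 'pay'
Step 3: Identify suffix(es): 'ment, s'
Decomposition: re- (prefix: again) + pay (root) + -ment (suffix: action/result) + -s (plural)
Total morphemes: 4

4 morphemes (re- (prefix: again) + pay (root) + -ment (suffix: action/result) + -s (plural))


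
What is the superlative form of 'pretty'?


Apply superlative formation (consonant + y: change y to i, add -est): 'pretty' -> 'prettiest'.

prettiest


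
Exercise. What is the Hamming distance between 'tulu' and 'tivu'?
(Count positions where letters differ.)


Alignment:
Position 1: 't' vs 't' = match
Position 2: 'u' vs 'i' = DIFFER
Position 3: 'l' vs 'v' = DIFFER
Position 4: 'u' vs 'u' = match
Total differences: 2

2


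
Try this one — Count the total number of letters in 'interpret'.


Spell out 'interpret' and number each letter: i(1), n(2), t(3), e(4), r(5), p(6), r(7), e(8), t(9). Total: 9 letters.

9


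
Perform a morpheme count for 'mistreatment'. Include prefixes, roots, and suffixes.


Decomposition: mis- (prefix) + treat (root) + -ment (suffix) = 3 morpheme(s)

3 morphemes


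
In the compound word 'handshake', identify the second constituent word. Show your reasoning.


Split 'handshake' into 'hand' + 'shake'. The second part is 'shake'.

shake


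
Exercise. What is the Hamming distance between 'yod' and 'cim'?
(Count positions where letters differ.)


Alignment:
Position 1: 'y' vs 'c' = DIFFER
Position 2: 'o' vs 'i' = DIFFER
Position 3: 'd' vs 'm' = DIFFER
Total differences: 3

3


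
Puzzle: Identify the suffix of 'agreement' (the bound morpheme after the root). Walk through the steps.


The word 'agreement' = 'agree' (root) + '-ment' (suffix). The suffix is '-ment'.

ment
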